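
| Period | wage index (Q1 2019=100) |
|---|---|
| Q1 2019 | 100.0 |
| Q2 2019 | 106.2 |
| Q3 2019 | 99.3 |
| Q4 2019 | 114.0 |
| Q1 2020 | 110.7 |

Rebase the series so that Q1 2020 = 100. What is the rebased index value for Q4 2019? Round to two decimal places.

102.98

Rebased(Q4 2019) = 114.0 / 110.7 × 100 = 102.9810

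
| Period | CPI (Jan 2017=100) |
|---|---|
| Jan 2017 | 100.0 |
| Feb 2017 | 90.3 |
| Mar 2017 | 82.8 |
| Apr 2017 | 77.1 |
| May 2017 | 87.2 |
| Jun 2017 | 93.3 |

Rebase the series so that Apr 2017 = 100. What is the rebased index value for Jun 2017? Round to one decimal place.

121.0

Rebased(Jun 2017) = 93.3 / 77.1 × 100 = 121.0117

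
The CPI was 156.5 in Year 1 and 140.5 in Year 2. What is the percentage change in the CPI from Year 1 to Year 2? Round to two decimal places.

Change = (140.5 − 156.5) / 156.5 × 100
       = -16.0 / 156.5 × 100 = -10.2236%

-10.22%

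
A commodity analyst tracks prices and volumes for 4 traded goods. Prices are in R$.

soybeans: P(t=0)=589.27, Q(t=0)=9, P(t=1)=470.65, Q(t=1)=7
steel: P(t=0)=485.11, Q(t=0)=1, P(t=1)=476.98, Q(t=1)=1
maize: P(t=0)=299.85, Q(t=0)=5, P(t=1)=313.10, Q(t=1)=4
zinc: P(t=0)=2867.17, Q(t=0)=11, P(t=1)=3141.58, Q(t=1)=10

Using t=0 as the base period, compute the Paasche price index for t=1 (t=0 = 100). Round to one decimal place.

105.7

Paasche price index uses current-period quantities as weights.
ΣP(t=1)·Q(t=1) = 470.65×7 + 476.98×1 + 313.10×4 + 3141.58×10 = 3294.55 + 476.98 + 1252.4 + 31415.8 = 36439.73
ΣP(t=0)·Q(t=1) = 589.27×7 + 485.11×1 + 299.85×4 + 2867.17×10 = 4124.89 + 485.11 + 1199.4 + 28671.7 = 34481.1
Index = 36439.73 / 34481.1 × 100 = 105.6803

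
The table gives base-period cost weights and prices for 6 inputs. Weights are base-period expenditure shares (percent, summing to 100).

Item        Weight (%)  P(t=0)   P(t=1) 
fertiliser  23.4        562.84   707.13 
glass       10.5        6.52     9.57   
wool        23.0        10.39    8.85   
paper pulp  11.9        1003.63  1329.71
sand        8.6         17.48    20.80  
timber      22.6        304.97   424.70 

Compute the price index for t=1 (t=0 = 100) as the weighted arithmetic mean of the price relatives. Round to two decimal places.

121.87

fertiliser: 23.4 × (707.13/562.84) = 23.4 × 1.256361 = 29.3988
glass: 10.5 × (9.57/6.52) = 10.5 × 1.467791 = 15.4118
wool: 23.0 × (8.85/10.39) = 23.0 × 0.851781 = 19.5910
paper pulp: 11.9 × (1329.71/1003.63) = 11.9 × 1.324901 = 15.7663
sand: 8.6 × (20.80/17.48) = 8.6 × 1.189931 = 10.2334
timber: 22.6 × (424.70/304.97) = 22.6 × 1.392596 = 31.4727
Index = Σ wᵢ·(p₁ᵢ/p₀ᵢ) = 29.3988 + 15.4118 + 19.5910 + 15.7663 + 10.2334 + 31.4727 = 121.8740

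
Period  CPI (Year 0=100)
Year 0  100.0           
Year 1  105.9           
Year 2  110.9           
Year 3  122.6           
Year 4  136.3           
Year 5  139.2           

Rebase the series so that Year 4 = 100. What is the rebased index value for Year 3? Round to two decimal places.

89.95

Rebased(Year 3) = 122.6 / 136.3 × 100 = 89.9486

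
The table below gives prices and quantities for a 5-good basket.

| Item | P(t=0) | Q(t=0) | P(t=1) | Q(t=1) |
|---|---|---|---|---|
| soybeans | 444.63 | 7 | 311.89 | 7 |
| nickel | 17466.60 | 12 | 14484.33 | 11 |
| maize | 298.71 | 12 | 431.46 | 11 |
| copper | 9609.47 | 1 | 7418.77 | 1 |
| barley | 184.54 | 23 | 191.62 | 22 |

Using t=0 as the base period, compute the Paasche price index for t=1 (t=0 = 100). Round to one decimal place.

83.8

Paasche price index uses current-period quantities as weights.
ΣP(t=1)·Q(t=1) = 311.89×7 + 14484.33×11 + 431.46×11 + 7418.77×1 + 191.62×22 = 2183.23 + 159327.63 + 4746.06 + 7418.77 + 4215.64 = 177891.33
ΣP(t=0)·Q(t=1) = 444.63×7 + 17466.60×11 + 298.71×11 + 9609.47×1 + 184.54×22 = 3112.41 + 192132.6 + 3285.81 + 9609.47 + 4059.88 = 212200.17
Index = 177891.33 / 212200.17 × 100 = 83.8319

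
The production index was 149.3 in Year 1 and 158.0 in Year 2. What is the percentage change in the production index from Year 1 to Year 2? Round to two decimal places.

5.83%

Change = (158.0 − 149.3) / 149.3 × 100
       = 8.7 / 149.3 × 100 = 5.8272%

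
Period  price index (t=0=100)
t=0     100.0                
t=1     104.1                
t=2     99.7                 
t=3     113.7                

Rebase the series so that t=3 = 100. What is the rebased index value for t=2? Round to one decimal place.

87.7

Rebased(t=2) = 99.7 / 113.7 × 100 = 87.6869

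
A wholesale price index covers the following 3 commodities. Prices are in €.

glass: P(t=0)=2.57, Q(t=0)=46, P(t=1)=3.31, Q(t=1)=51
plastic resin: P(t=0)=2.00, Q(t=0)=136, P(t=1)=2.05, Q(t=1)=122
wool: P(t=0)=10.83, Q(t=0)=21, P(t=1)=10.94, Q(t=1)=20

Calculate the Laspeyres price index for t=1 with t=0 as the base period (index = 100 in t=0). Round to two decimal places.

Laspeyres price index uses base-period quantities as weights.
ΣP(t=1)·Q(t=0) = 3.31×46 + 2.05×136 + 10.94×21 = 152.26 + 278.8 + 229.74 = 660.8
ΣP(t=0)·Q(t=0) = 2.57×46 + 2.00×136 + 10.83×21 = 118.22 + 272 + 227.43 = 617.65
Index = 660.8 / 617.65 × 100 = 106.9862

106.99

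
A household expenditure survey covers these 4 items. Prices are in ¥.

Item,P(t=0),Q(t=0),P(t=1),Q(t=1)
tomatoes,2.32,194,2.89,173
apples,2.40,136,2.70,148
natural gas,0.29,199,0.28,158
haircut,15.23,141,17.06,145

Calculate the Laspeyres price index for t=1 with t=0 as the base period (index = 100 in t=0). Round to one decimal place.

Laspeyres price index uses base-period quantities as weights.
ΣP(t=1)·Q(t=0) = 2.89×194 + 2.70×136 + 0.28×199 + 17.06×141 = 560.66 + 367.2 + 55.72 + 2405.46 = 3389.04
ΣP(t=0)·Q(t=0) = 2.32×194 + 2.40×136 + 0.29×199 + 15.23×141 = 450.08 + 326.4 + 57.71 + 2147.43 = 2981.62
Index = 3389.04 / 2981.62 × 100 = 113.6644

113.7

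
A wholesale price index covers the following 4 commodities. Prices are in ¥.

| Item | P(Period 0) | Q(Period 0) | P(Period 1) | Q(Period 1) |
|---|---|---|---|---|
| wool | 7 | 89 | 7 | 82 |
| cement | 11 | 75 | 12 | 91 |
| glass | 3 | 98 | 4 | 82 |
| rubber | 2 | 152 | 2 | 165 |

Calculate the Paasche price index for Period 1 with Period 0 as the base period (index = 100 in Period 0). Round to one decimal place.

108.0

Paasche price index uses current-period quantities as weights.
ΣP(Period 1)·Q(Period 1) = 7×82 + 12×91 + 4×82 + 2×165 = 574 + 1092 + 328 + 330 = 2324
ΣP(Period 0)·Q(Period 1) = 7×82 + 11×91 + 3×82 + 2×165 = 574 + 1001 + 246 + 330 = 2151
Index = 2324 / 2151 × 100 = 108.0428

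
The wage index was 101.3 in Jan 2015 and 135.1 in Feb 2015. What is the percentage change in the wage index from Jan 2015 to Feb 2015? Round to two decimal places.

Change = (135.1 − 101.3) / 101.3 × 100
       = 33.8 / 101.3 × 100 = 33.3662%

33.37%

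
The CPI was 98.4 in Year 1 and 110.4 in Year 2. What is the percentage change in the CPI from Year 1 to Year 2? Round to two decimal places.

12.20%

Change = (110.4 − 98.4) / 98.4 × 100
       = 12.0 / 98.4 × 100 = 12.1951%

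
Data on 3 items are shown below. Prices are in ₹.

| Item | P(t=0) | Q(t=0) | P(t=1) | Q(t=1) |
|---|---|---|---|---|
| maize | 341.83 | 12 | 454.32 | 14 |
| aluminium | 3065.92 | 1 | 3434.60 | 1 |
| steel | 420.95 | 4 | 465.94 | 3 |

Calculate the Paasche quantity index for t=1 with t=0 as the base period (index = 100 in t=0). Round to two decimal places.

Paasche quantity index uses current-period prices as weights.
ΣP(t=1)·Q(t=1) = 454.32×14 + 3434.60×1 + 465.94×3 = 6360.48 + 3434.6 + 1397.82 = 11192.9
ΣP(t=1)·Q(t=0) = 454.32×12 + 3434.60×1 + 465.94×4 = 5451.84 + 3434.6 + 1863.76 = 10750.2
Index = 11192.9 / 10750.2 × 100 = 104.1181

104.12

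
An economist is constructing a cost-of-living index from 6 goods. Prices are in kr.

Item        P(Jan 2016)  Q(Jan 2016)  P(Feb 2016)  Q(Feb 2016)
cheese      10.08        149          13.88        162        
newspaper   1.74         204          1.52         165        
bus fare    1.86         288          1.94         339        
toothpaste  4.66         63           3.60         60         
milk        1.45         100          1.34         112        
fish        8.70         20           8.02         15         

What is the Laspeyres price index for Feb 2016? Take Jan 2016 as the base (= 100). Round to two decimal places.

Laspeyres price index uses base-period quantities as weights.
ΣP(Feb 2016)·Q(Jan 2016) = 13.88×149 + 1.52×204 + 1.94×288 + 3.60×63 + 1.34×100 + 8.02×20 = 2068.12 + 310.08 + 558.72 + 226.8 + 134 + 160.4 = 3458.12
ΣP(Jan 2016)·Q(Jan 2016) = 10.08×149 + 1.74×204 + 1.86×288 + 4.66×63 + 1.45×100 + 8.70×20 = 1501.92 + 354.96 + 535.68 + 293.58 + 145 + 174 = 3005.14
Index = 3458.12 / 3005.14 × 100 = 115.0735

115.07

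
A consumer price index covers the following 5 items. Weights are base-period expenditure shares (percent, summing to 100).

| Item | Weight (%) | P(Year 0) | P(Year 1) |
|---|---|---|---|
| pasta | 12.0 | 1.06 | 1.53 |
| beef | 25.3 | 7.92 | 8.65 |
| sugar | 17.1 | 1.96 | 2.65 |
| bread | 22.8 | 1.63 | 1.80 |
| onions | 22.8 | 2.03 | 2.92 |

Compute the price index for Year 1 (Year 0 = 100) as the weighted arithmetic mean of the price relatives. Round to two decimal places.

pasta: 12.0 × (1.53/1.06) = 12.0 × 1.443396 = 17.3208
beef: 25.3 × (8.65/7.92) = 25.3 × 1.092172 = 27.6319
sugar: 17.1 × (2.65/1.96) = 17.1 × 1.352041 = 23.1199
bread: 22.8 × (1.80/1.63) = 22.8 × 1.104294 = 25.1779
onions: 22.8 × (2.92/2.03) = 22.8 × 1.438424 = 32.7961
Index = Σ wᵢ·(p₁ᵢ/p₀ᵢ) = 17.3208 + 27.6319 + 23.1199 + 25.1779 + 32.7961 = 126.0466

126.05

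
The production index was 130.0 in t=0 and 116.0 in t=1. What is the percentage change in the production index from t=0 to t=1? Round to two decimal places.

Change = (116.0 − 130.0) / 130.0 × 100
       = -14.0 / 130.0 × 100 = -10.7692%

-10.77%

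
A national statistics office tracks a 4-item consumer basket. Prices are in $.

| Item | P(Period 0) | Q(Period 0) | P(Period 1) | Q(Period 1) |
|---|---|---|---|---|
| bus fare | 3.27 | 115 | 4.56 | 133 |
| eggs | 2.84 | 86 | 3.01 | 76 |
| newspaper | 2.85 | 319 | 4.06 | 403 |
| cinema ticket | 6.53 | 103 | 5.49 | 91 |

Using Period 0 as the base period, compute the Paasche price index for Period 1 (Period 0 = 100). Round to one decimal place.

124.1

Paasche price index uses current-period quantities as weights.
ΣP(Period 1)·Q(Period 1) = 4.56×133 + 3.01×76 + 4.06×403 + 5.49×91 = 606.48 + 228.76 + 1636.18 + 499.59 = 2971.01
ΣP(Period 0)·Q(Period 1) = 3.27×133 + 2.84×76 + 2.85×403 + 6.53×91 = 434.91 + 215.84 + 1148.55 + 594.23 = 2393.53
Index = 2971.01 / 2393.53 × 100 = 124.1267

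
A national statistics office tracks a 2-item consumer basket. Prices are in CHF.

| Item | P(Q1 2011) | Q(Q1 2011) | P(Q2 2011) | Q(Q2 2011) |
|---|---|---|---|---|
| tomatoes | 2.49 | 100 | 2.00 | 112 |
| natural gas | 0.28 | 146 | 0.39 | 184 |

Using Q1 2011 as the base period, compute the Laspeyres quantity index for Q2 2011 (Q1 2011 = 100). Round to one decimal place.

Laspeyres quantity index uses base-period prices as weights.
ΣP(Q1 2011)·Q(Q2 2011) = 2.49×112 + 0.28×184 = 278.88 + 51.52 = 330.4
ΣP(Q1 2011)·Q(Q1 2011) = 2.49×100 + 0.28×146 = 249 + 40.88 = 289.88
Index = 330.4 / 289.88 × 100 = 113.9782

114.0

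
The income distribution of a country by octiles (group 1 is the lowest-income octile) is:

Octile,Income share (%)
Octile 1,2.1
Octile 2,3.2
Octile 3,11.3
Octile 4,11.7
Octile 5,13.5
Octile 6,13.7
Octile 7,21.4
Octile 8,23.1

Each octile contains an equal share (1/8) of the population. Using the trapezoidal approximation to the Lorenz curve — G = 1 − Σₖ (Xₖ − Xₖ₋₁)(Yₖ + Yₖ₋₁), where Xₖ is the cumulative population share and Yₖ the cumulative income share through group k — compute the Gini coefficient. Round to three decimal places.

0.309

Cumulative income shares Yₖ: 0.0210, 0.0530, 0.1660, 0.2830, 0.4180, 0.5550, 0.7690, 1.0000
Σ (Xₖ−Xₖ₋₁)(Yₖ+Yₖ₋₁) = (1/8)(0.0210+0.0000) + (1/8)(0.0530+0.0210) + (1/8)(0.1660+0.0530) + (1/8)(0.2830+0.1660) + (1/8)(0.4180+0.2830) + (1/8)(0.5550+0.4180) + (1/8)(0.7690+0.5550) + (1/8)(1.0000+0.7690)
  = 0.0026 + 0.0093 + 0.0274 + 0.0561 + 0.0876 + 0.1216 + 0.1655 + 0.2211 = 0.6913
G = 1 − 0.6913 = 0.3087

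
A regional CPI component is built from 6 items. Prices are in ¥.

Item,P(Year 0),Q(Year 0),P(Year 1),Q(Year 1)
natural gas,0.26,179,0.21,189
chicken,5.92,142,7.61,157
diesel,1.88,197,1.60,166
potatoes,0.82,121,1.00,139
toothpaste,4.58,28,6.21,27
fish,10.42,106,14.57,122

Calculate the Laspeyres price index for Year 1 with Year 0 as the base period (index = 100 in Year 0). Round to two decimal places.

Laspeyres price index uses base-period quantities as weights.
ΣP(Year 1)·Q(Year 0) = 0.21×179 + 7.61×142 + 1.60×197 + 1.00×121 + 6.21×28 + 14.57×106 = 37.59 + 1080.62 + 315.2 + 121 + 173.88 + 1544.42 = 3272.71
ΣP(Year 0)·Q(Year 0) = 0.26×179 + 5.92×142 + 1.88×197 + 0.82×121 + 4.58×28 + 10.42×106 = 46.54 + 840.64 + 370.36 + 99.22 + 128.24 + 1104.52 = 2589.52
Index = 3272.71 / 2589.52 × 100 = 126.3829

126.38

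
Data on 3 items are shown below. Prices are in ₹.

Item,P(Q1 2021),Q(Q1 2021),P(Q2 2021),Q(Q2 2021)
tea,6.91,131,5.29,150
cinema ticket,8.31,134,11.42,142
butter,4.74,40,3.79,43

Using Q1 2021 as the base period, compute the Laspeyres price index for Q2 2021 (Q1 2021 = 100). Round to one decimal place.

107.5

Laspeyres price index uses base-period quantities as weights.
ΣP(Q2 2021)·Q(Q1 2021) = 5.29×131 + 11.42×134 + 3.79×40 = 692.99 + 1530.28 + 151.6 = 2374.87
ΣP(Q1 2021)·Q(Q1 2021) = 6.91×131 + 8.31×134 + 4.74×40 = 905.21 + 1113.54 + 189.6 = 2208.35
Index = 2374.87 / 2208.35 × 100 = 107.5405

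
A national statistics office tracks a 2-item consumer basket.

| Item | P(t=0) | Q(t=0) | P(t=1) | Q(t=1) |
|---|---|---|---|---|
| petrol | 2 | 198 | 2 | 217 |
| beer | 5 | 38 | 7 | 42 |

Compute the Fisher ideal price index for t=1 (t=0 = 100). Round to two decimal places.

Laspeyres component (base-period weights):
ΣP(t=1)Q(t=0) = 2×198 + 7×38 = 396 + 266 = 662
ΣP(t=0)Q(t=0) = 2×198 + 5×38 = 396 + 190 = 586
L = 662 / 586 × 100 = 112.9693
Paasche component (current-period weights):
ΣP(t=1)Q(t=1) = 2×217 + 7×42 = 434 + 294 = 728
ΣP(t=0)Q(t=1) = 2×217 + 5×42 = 434 + 210 = 644
P = 728 / 644 × 100 = 113.0435
Fisher = √(L × P) = √(112.9693 × 113.0435) = 113.0064

113.01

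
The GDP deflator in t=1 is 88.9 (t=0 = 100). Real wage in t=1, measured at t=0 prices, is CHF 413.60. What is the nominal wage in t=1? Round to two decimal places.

367.69

Nominal = Real × (Index/100) = 413.60 × (88.9/100)
        = 413.60 × 0.889 = 367.6904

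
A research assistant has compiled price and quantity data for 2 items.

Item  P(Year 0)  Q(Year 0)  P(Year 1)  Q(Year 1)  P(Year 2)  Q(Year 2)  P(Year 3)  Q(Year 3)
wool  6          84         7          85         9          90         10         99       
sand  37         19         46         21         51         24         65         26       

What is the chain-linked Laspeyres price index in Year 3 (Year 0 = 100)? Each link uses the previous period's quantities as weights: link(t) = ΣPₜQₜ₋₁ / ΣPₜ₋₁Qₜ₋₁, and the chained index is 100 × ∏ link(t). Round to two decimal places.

172.30

Link Year 0→Year 1:
ΣP(Year 1)Q(Year 0) = 7×84 + 46×19 = 588 + 874 = 1462
ΣP(Year 0)Q(Year 0) = 6×84 + 37×19 = 504 + 703 = 1207
link = 1462/1207 = 1.211268
Link Year 1→Year 2:
ΣP(Year 2)Q(Year 1) = 9×85 + 51×21 = 765 + 1071 = 1836
ΣP(Year 1)Q(Year 1) = 7×85 + 46×21 = 595 + 966 = 1561
link = 1836/1561 = 1.176169
Link Year 2→Year 3:
ΣP(Year 3)Q(Year 2) = 10×90 + 65×24 = 900 + 1560 = 2460
ΣP(Year 2)Q(Year 2) = 9×90 + 51×24 = 810 + 1224 = 2034
link = 2460/2034 = 1.209440
Chained index = 100 × 1.211268 × 1.176169 × 1.209440 = 172.3035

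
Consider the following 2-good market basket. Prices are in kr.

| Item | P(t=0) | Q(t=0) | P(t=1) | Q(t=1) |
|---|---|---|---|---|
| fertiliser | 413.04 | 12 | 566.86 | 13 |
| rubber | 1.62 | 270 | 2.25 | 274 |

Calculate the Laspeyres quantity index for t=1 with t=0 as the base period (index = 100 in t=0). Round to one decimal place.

107.8

Laspeyres quantity index uses base-period prices as weights.
ΣP(t=0)·Q(t=1) = 413.04×13 + 1.62×274 = 5369.52 + 443.88 = 5813.4
ΣP(t=0)·Q(t=0) = 413.04×12 + 1.62×270 = 4956.48 + 437.4 = 5393.88
Index = 5813.4 / 5393.88 × 100 = 107.7777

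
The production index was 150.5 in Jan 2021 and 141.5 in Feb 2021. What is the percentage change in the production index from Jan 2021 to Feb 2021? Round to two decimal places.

Change = (141.5 − 150.5) / 150.5 × 100
       = -9.0 / 150.5 × 100 = -5.9801%

-5.98%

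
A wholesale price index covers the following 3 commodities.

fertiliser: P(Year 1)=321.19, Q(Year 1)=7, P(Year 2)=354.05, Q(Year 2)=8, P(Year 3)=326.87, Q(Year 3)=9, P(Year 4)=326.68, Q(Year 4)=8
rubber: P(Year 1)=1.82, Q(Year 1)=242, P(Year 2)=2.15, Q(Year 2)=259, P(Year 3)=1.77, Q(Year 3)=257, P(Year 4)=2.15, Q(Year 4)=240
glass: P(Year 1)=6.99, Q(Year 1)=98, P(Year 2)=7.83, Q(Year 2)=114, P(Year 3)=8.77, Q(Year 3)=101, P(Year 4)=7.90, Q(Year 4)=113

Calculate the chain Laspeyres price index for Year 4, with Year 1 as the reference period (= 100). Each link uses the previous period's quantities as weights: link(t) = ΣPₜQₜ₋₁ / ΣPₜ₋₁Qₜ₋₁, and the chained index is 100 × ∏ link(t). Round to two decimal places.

Link Year 1→Year 2:
ΣP(Year 2)Q(Year 1) = 354.05×7 + 2.15×242 + 7.83×98 = 2478.35 + 520.3 + 767.34 = 3765.99
ΣP(Year 1)Q(Year 1) = 321.19×7 + 1.82×242 + 6.99×98 = 2248.33 + 440.44 + 685.02 = 3373.79
link = 3765.99/3373.79 = 1.116249
Link Year 2→Year 3:
ΣP(Year 3)Q(Year 2) = 326.87×8 + 1.77×259 + 8.77×114 = 2614.96 + 458.43 + 999.78 = 4073.17
ΣP(Year 2)Q(Year 2) = 354.05×8 + 2.15×259 + 7.83×114 = 2832.4 + 556.85 + 892.62 = 4281.87
link = 4073.17/4281.87 = 0.951260
Link Year 3→Year 4:
ΣP(Year 4)Q(Year 3) = 326.68×9 + 2.15×257 + 7.90×101 = 2940.12 + 552.55 + 797.9 = 4290.57
ΣP(Year 3)Q(Year 3) = 326.87×9 + 1.77×257 + 8.77×101 = 2941.83 + 454.89 + 885.77 = 4282.49
link = 4290.57/4282.49 = 1.001887
Chained index = 100 × 1.116249 × 0.951260 × 1.001887 = 106.3846

106.38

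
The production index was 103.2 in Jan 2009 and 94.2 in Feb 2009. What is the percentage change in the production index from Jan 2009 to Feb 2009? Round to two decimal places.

Change = (94.2 − 103.2) / 103.2 × 100
       = -9.0 / 103.2 × 100 = -8.7209%

-8.72%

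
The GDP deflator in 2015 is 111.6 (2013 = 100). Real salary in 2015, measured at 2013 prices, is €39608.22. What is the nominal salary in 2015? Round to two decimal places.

Nominal = Real × (Index/100) = 39608.22 × (111.6/100)
        = 39608.22 × 1.116 = 44202.7735

44202.77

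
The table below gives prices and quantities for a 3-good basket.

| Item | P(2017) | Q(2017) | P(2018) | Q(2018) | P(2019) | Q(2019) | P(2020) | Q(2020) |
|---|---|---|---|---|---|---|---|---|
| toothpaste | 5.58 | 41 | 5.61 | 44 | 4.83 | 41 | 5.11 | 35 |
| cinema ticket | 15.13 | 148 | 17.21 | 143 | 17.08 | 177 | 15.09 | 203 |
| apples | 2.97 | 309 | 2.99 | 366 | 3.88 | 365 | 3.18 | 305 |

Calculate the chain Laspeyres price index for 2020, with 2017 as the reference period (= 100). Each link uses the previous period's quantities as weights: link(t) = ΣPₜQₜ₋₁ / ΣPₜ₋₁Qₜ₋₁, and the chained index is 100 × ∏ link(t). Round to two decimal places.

102.09

Link 2017→2018:
ΣP(2018)Q(2017) = 5.61×41 + 17.21×148 + 2.99×309 = 230.01 + 2547.08 + 923.91 = 3701
ΣP(2017)Q(2017) = 5.58×41 + 15.13×148 + 2.97×309 = 228.78 + 2239.24 + 917.73 = 3385.75
link = 3701/3385.75 = 1.093111
Link 2018→2019:
ΣP(2019)Q(2018) = 4.83×44 + 17.08×143 + 3.88×366 = 212.52 + 2442.44 + 1420.08 = 4075.04
ΣP(2018)Q(2018) = 5.61×44 + 17.21×143 + 2.99×366 = 246.84 + 2461.03 + 1094.34 = 3802.21
link = 4075.04/3802.21 = 1.071756
Link 2019→2020:
ΣP(2020)Q(2019) = 5.11×41 + 15.09×177 + 3.18×365 = 209.51 + 2670.93 + 1160.7 = 4041.14
ΣP(2019)Q(2019) = 4.83×41 + 17.08×177 + 3.88×365 = 198.03 + 3023.16 + 1416.2 = 4637.39
link = 4041.14/4637.39 = 0.871426
Chained index = 100 × 1.093111 × 1.071756 × 0.871426 = 102.0917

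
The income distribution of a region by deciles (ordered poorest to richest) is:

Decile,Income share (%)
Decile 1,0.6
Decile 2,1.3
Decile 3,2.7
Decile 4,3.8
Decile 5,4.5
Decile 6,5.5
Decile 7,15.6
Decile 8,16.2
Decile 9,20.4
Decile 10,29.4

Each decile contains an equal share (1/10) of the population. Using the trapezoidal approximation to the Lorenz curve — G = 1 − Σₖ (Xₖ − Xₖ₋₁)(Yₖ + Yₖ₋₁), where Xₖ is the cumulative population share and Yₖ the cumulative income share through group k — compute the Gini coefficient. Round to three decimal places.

Cumulative income shares Yₖ: 0.0060, 0.0190, 0.0460, 0.0840, 0.1290, 0.1840, 0.3400, 0.5020, 0.7060, 1.0000
Σ (Xₖ−Xₖ₋₁)(Yₖ+Yₖ₋₁) = (1/10)(0.0060+0.0000) + (1/10)(0.0190+0.0060) + (1/10)(0.0460+0.0190) + (1/10)(0.0840+0.0460) + (1/10)(0.1290+0.0840) + (1/10)(0.1840+0.1290) + (1/10)(0.3400+0.1840) + (1/10)(0.5020+0.3400) + (1/10)(0.7060+0.5020) + (1/10)(1.0000+0.7060)
  = 0.0006 + 0.0025 + 0.0065 + 0.0130 + 0.0213 + 0.0313 + 0.0524 + 0.0842 + 0.1208 + 0.1706 = 0.5032
G = 1 − 0.5032 = 0.4968

0.497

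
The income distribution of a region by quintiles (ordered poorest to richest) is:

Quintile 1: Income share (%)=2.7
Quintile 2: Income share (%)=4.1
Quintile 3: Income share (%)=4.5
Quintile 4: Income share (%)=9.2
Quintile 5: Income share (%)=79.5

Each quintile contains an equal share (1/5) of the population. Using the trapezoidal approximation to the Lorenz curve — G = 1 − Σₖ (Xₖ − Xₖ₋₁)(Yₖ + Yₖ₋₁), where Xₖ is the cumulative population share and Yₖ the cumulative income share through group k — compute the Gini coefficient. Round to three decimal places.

Cumulative income shares Yₖ: 0.0270, 0.0680, 0.1130, 0.2050, 1.0000
Σ (Xₖ−Xₖ₋₁)(Yₖ+Yₖ₋₁) = (1/5)(0.0270+0.0000) + (1/5)(0.0680+0.0270) + (1/5)(0.1130+0.0680) + (1/5)(0.2050+0.1130) + (1/5)(1.0000+0.2050)
  = 0.0054 + 0.0190 + 0.0362 + 0.0636 + 0.2410 = 0.3652
G = 1 − 0.3652 = 0.6348

0.635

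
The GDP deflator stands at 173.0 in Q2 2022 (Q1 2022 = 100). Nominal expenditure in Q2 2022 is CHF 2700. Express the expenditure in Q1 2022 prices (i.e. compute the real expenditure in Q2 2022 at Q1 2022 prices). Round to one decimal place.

1560.7

Real = Nominal ÷ (Index/100) = 2700 ÷ (173.0/100)
     = 2700 ÷ 1.730 = 1560.6936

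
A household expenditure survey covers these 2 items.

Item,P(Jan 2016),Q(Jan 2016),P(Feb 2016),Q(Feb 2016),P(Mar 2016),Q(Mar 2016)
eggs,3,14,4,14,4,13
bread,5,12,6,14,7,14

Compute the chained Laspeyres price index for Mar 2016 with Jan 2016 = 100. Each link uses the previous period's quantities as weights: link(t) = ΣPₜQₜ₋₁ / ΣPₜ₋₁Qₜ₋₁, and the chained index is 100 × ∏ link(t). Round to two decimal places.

138.04

Link Jan 2016→Feb 2016:
ΣP(Feb 2016)Q(Jan 2016) = 4×14 + 6×12 = 56 + 72 = 128
ΣP(Jan 2016)Q(Jan 2016) = 3×14 + 5×12 = 42 + 60 = 102
link = 128/102 = 1.254902
Link Feb 2016→Mar 2016:
ΣP(Mar 2016)Q(Feb 2016) = 4×14 + 7×14 = 56 + 98 = 154
ΣP(Feb 2016)Q(Feb 2016) = 4×14 + 6×14 = 56 + 84 = 140
link = 154/140 = 1.100000
Chained index = 100 × 1.254902 × 1.100000 = 138.0392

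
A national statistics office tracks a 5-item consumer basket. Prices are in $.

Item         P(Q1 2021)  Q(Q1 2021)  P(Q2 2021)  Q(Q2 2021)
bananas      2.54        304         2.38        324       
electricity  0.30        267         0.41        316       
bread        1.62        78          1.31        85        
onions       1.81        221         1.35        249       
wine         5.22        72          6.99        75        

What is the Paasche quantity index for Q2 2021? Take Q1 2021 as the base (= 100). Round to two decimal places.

Paasche quantity index uses current-period prices as weights.
ΣP(Q2 2021)·Q(Q2 2021) = 2.38×324 + 0.41×316 + 1.31×85 + 1.35×249 + 6.99×75 = 771.12 + 129.56 + 111.35 + 336.15 + 524.25 = 1872.43
ΣP(Q2 2021)·Q(Q1 2021) = 2.38×304 + 0.41×267 + 1.31×78 + 1.35×221 + 6.99×72 = 723.52 + 109.47 + 102.18 + 298.35 + 503.28 = 1736.8
Index = 1872.43 / 1736.8 × 100 = 107.8092

107.81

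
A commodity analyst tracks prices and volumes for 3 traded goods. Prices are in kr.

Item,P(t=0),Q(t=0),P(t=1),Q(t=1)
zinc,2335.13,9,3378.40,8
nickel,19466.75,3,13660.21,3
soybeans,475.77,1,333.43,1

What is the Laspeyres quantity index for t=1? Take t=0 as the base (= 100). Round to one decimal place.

Laspeyres quantity index uses base-period prices as weights.
ΣP(t=0)·Q(t=1) = 2335.13×8 + 19466.75×3 + 475.77×1 = 18681.04 + 58400.25 + 475.77 = 77557.06
ΣP(t=0)·Q(t=0) = 2335.13×9 + 19466.75×3 + 475.77×1 = 21016.17 + 58400.25 + 475.77 = 79892.19
Index = 77557.06 / 79892.19 × 100 = 97.0771

97.1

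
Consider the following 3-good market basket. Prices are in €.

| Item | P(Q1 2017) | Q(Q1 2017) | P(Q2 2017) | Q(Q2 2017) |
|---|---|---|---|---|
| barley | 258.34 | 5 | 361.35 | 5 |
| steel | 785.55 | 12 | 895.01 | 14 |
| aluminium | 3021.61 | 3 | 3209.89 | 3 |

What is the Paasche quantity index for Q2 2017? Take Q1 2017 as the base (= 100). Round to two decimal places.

108.07

Paasche quantity index uses current-period prices as weights.
ΣP(Q2 2017)·Q(Q2 2017) = 361.35×5 + 895.01×14 + 3209.89×3 = 1806.75 + 12530.14 + 9629.67 = 23966.56
ΣP(Q2 2017)·Q(Q1 2017) = 361.35×5 + 895.01×12 + 3209.89×3 = 1806.75 + 10740.12 + 9629.67 = 22176.54
Index = 23966.56 / 22176.54 × 100 = 108.0717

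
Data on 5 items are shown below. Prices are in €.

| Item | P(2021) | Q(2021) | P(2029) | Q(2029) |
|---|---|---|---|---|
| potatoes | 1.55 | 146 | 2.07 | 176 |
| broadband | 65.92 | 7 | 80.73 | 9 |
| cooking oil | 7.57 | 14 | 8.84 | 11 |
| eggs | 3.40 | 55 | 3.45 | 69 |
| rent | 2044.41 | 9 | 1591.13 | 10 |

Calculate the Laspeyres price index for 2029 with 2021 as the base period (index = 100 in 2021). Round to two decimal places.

79.98

Laspeyres price index uses base-period quantities as weights.
ΣP(2029)·Q(2021) = 2.07×146 + 80.73×7 + 8.84×14 + 3.45×55 + 1591.13×9 = 302.22 + 565.11 + 123.76 + 189.75 + 14320.17 = 15501.01
ΣP(2021)·Q(2021) = 1.55×146 + 65.92×7 + 7.57×14 + 3.40×55 + 2044.41×9 = 226.3 + 461.44 + 105.98 + 187 + 18399.69 = 19380.41
Index = 15501.01 / 19380.41 × 100 = 79.9829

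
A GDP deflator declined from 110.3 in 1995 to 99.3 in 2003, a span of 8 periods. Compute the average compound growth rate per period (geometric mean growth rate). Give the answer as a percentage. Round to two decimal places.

-1.30%

Growth factor = (99.3/110.3)^(1/8) = (0.900272)^(1/8) = 0.986954
Growth rate = 0.986954 − 1 = -0.013046 = -1.3046%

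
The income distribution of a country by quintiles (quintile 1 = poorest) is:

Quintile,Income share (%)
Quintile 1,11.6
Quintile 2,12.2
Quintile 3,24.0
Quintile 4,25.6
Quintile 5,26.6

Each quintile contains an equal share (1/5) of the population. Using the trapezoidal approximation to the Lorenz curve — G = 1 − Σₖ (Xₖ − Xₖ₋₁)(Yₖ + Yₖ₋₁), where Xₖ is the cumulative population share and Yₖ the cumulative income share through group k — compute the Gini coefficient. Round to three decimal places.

0.174

Cumulative income shares Yₖ: 0.1160, 0.2380, 0.4780, 0.7340, 1.0000
Σ (Xₖ−Xₖ₋₁)(Yₖ+Yₖ₋₁) = (1/5)(0.1160+0.0000) + (1/5)(0.2380+0.1160) + (1/5)(0.4780+0.2380) + (1/5)(0.7340+0.4780) + (1/5)(1.0000+0.7340)
  = 0.0232 + 0.0708 + 0.1432 + 0.2424 + 0.3468 = 0.8264
G = 1 − 0.8264 = 0.1736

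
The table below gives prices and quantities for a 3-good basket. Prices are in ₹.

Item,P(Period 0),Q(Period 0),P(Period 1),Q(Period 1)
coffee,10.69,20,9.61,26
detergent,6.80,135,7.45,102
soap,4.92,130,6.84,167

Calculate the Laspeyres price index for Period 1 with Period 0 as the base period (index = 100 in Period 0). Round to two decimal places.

117.82

Laspeyres price index uses base-period quantities as weights.
ΣP(Period 1)·Q(Period 0) = 9.61×20 + 7.45×135 + 6.84×130 = 192.2 + 1005.75 + 889.2 = 2087.15
ΣP(Period 0)·Q(Period 0) = 10.69×20 + 6.80×135 + 4.92×130 = 213.8 + 918 + 639.6 = 1771.4
Index = 2087.15 / 1771.4 × 100 = 117.8249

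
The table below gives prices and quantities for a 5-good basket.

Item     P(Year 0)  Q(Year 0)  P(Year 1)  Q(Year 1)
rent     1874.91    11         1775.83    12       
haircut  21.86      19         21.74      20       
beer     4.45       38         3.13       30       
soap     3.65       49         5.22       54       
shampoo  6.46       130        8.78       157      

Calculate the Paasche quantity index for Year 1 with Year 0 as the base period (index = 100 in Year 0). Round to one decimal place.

109.5

Paasche quantity index uses current-period prices as weights.
ΣP(Year 1)·Q(Year 1) = 1775.83×12 + 21.74×20 + 3.13×30 + 5.22×54 + 8.78×157 = 21309.96 + 434.8 + 93.9 + 281.88 + 1378.46 = 23499
ΣP(Year 1)·Q(Year 0) = 1775.83×11 + 21.74×19 + 3.13×38 + 5.22×49 + 8.78×130 = 19534.13 + 413.06 + 118.94 + 255.78 + 1141.4 = 21463.31
Index = 23499 / 21463.31 × 100 = 109.4845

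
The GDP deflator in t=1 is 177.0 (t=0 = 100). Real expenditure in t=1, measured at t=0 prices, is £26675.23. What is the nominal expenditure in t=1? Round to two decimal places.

Nominal = Real × (Index/100) = 26675.23 × (177.0/100)
        = 26675.23 × 1.770 = 47215.1571

47215.16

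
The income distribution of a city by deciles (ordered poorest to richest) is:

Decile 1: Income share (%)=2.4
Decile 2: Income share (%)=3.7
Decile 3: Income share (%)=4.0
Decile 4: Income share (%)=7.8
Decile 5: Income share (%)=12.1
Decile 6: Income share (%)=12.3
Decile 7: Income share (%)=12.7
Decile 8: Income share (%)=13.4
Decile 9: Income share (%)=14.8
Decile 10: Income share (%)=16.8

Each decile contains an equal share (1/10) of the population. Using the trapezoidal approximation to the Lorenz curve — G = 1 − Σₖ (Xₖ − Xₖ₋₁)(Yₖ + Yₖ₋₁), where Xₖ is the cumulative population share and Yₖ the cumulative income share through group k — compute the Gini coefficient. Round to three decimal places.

Cumulative income shares Yₖ: 0.0240, 0.0610, 0.1010, 0.1790, 0.3000, 0.4230, 0.5500, 0.6840, 0.8320, 1.0000
Σ (Xₖ−Xₖ₋₁)(Yₖ+Yₖ₋₁) = (1/10)(0.0240+0.0000) + (1/10)(0.0610+0.0240) + (1/10)(0.1010+0.0610) + (1/10)(0.1790+0.1010) + (1/10)(0.3000+0.1790) + (1/10)(0.4230+0.3000) + (1/10)(0.5500+0.4230) + (1/10)(0.6840+0.5500) + (1/10)(0.8320+0.6840) + (1/10)(1.0000+0.8320)
  = 0.0024 + 0.0085 + 0.0162 + 0.0280 + 0.0479 + 0.0723 + 0.0973 + 0.1234 + 0.1516 + 0.1832 = 0.7308
G = 1 − 0.7308 = 0.2692

0.269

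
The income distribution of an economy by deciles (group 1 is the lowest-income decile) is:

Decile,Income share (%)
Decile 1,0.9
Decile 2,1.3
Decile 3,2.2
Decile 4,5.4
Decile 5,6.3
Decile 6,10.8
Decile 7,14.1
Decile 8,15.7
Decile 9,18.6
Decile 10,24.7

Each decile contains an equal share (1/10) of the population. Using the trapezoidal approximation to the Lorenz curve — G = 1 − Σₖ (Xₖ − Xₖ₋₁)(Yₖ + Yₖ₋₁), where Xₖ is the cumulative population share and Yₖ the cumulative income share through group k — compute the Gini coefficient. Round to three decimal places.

Cumulative income shares Yₖ: 0.0090, 0.0220, 0.0440, 0.0980, 0.1610, 0.2690, 0.4100, 0.5670, 0.7530, 1.0000
Σ (Xₖ−Xₖ₋₁)(Yₖ+Yₖ₋₁) = (1/10)(0.0090+0.0000) + (1/10)(0.0220+0.0090) + (1/10)(0.0440+0.0220) + (1/10)(0.0980+0.0440) + (1/10)(0.1610+0.0980) + (1/10)(0.2690+0.1610) + (1/10)(0.4100+0.2690) + (1/10)(0.5670+0.4100) + (1/10)(0.7530+0.5670) + (1/10)(1.0000+0.7530)
  = 0.0009 + 0.0031 + 0.0066 + 0.0142 + 0.0259 + 0.0430 + 0.0679 + 0.0977 + 0.1320 + 0.1753 = 0.5666
G = 1 − 0.5666 = 0.4334

0.433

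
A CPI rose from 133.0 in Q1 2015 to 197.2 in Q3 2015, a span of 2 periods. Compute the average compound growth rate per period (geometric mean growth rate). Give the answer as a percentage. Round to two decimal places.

21.77%

Growth factor = (197.2/133.0)^(1/2) = (1.482707)^(1/2) = 1.217664
Growth rate = 1.217664 − 1 = 0.217664 = 21.7664%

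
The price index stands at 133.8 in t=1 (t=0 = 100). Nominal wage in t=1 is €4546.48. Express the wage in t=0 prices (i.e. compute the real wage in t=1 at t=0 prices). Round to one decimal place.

3398.0

Real = Nominal ÷ (Index/100) = 4546.48 ÷ (133.8/100)
     = 4546.48 ÷ 1.338 = 3397.9671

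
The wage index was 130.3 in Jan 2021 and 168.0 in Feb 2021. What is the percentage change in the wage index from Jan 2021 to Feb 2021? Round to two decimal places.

28.93%

Change = (168.0 − 130.3) / 130.3 × 100
       = 37.7 / 130.3 × 100 = 28.9332%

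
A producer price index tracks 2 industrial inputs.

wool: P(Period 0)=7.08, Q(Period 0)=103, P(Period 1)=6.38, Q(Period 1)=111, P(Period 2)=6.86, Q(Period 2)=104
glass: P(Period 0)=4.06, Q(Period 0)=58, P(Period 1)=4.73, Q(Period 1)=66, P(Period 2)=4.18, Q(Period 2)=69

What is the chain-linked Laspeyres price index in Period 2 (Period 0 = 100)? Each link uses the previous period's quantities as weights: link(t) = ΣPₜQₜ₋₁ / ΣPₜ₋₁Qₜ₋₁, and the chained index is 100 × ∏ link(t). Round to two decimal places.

Link Period 0→Period 1:
ΣP(Period 1)Q(Period 0) = 6.38×103 + 4.73×58 = 657.14 + 274.34 = 931.48
ΣP(Period 0)Q(Period 0) = 7.08×103 + 4.06×58 = 729.24 + 235.48 = 964.72
link = 931.48/964.72 = 0.965544
Link Period 1→Period 2:
ΣP(Period 2)Q(Period 1) = 6.86×111 + 4.18×66 = 761.46 + 275.88 = 1037.34
ΣP(Period 1)Q(Period 1) = 6.38×111 + 4.73×66 = 708.18 + 312.18 = 1020.36
link = 1037.34/1020.36 = 1.016641
Chained index = 100 × 0.965544 × 1.016641 = 98.1612

98.16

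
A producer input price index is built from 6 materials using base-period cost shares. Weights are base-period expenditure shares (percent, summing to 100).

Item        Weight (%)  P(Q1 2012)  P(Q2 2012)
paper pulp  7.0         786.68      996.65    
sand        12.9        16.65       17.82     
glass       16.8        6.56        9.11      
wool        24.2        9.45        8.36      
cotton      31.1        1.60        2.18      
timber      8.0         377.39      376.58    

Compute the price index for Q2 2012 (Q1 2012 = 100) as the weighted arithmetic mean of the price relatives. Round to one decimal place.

117.8

paper pulp: 7.0 × (996.65/786.68) = 7.0 × 1.266906 = 8.8683
sand: 12.9 × (17.82/16.65) = 12.9 × 1.070270 = 13.8065
glass: 16.8 × (9.11/6.56) = 16.8 × 1.388720 = 23.3305
wool: 24.2 × (8.36/9.45) = 24.2 × 0.884656 = 21.4087
cotton: 31.1 × (2.18/1.60) = 31.1 × 1.362500 = 42.3738
timber: 8.0 × (376.58/377.39) = 8.0 × 0.997854 = 7.9828
Index = Σ wᵢ·(p₁ᵢ/p₀ᵢ) = 8.8683 + 13.8065 + 23.3305 + 21.4087 + 42.3738 + 7.9828 = 117.7706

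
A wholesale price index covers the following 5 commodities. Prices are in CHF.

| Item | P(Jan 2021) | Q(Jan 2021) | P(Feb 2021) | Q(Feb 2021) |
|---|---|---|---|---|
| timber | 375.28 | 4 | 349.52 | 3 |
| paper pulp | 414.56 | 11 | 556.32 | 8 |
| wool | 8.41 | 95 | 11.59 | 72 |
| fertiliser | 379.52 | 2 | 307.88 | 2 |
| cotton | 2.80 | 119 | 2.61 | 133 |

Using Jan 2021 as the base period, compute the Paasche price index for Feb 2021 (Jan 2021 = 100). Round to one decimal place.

118.1

Paasche price index uses current-period quantities as weights.
ΣP(Feb 2021)·Q(Feb 2021) = 349.52×3 + 556.32×8 + 11.59×72 + 307.88×2 + 2.61×133 = 1048.56 + 4450.56 + 834.48 + 615.76 + 347.13 = 7296.49
ΣP(Jan 2021)·Q(Feb 2021) = 375.28×3 + 414.56×8 + 8.41×72 + 379.52×2 + 2.80×133 = 1125.84 + 3316.48 + 605.52 + 759.04 + 372.4 = 6179.28
Index = 7296.49 / 6179.28 × 100 = 118.0799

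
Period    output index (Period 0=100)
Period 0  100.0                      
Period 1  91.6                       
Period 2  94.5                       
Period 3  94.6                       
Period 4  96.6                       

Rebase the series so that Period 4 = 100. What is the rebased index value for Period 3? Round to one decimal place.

Rebased(Period 3) = 94.6 / 96.6 × 100 = 97.9296

97.9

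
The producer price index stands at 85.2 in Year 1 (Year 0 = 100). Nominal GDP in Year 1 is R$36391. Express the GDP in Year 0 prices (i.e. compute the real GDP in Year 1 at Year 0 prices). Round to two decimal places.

42712.44

Real = Nominal ÷ (Index/100) = 36391 ÷ (85.2/100)
     = 36391 ÷ 0.852 = 42712.4413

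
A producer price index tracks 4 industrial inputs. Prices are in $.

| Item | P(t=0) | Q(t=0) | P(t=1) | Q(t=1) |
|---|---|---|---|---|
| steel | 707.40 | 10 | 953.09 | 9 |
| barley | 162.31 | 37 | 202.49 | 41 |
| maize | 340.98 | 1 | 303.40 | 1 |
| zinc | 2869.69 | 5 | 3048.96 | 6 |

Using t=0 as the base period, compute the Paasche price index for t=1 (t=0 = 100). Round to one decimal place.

116.0

Paasche price index uses current-period quantities as weights.
ΣP(t=1)·Q(t=1) = 953.09×9 + 202.49×41 + 303.40×1 + 3048.96×6 = 8577.81 + 8302.09 + 303.4 + 18293.76 = 35477.06
ΣP(t=0)·Q(t=1) = 707.40×9 + 162.31×41 + 340.98×1 + 2869.69×6 = 6366.6 + 6654.71 + 340.98 + 17218.14 = 30580.43
Index = 35477.06 / 30580.43 × 100 = 116.0123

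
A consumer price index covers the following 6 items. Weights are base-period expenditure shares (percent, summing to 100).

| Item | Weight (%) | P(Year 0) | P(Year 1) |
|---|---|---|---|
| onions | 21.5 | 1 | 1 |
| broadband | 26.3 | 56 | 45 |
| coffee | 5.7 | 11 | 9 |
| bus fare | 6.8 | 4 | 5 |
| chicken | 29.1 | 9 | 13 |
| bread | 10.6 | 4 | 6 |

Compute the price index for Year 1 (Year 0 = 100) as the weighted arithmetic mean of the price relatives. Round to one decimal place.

113.7

onions: 21.5 × (1/1) = 21.5 × 1.000000 = 21.5000
broadband: 26.3 × (45/56) = 26.3 × 0.803571 = 21.1339
coffee: 5.7 × (9/11) = 5.7 × 0.818182 = 4.6636
bus fare: 6.8 × (5/4) = 6.8 × 1.250000 = 8.5000
chicken: 29.1 × (13/9) = 29.1 × 1.444444 = 42.0333
bread: 10.6 × (6/4) = 10.6 × 1.500000 = 15.9000
Index = Σ wᵢ·(p₁ᵢ/p₀ᵢ) = 21.5000 + 21.1339 + 4.6636 + 8.5000 + 42.0333 + 15.9000 = 113.7309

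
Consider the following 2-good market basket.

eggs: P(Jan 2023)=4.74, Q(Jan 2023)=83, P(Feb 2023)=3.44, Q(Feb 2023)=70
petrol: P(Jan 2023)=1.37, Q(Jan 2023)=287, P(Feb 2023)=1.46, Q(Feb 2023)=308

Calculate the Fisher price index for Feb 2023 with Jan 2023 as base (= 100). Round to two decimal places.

90.58

Laspeyres component (base-period weights):
ΣP(Feb 2023)Q(Jan 2023) = 3.44×83 + 1.46×287 = 285.52 + 419.02 = 704.54
ΣP(Jan 2023)Q(Jan 2023) = 4.74×83 + 1.37×287 = 393.42 + 393.19 = 786.61
L = 704.54 / 786.61 × 100 = 89.5666
Paasche component (current-period weights):
ΣP(Feb 2023)Q(Feb 2023) = 3.44×70 + 1.46×308 = 240.8 + 449.68 = 690.48
ΣP(Jan 2023)Q(Feb 2023) = 4.74×70 + 1.37×308 = 331.8 + 421.96 = 753.76
P = 690.48 / 753.76 × 100 = 91.6048
Fisher = √(L × P) = √(89.5666 × 91.6048) = 90.5800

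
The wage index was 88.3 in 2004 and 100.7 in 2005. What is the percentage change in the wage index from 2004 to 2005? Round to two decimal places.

Change = (100.7 − 88.3) / 88.3 × 100
       = 12.4 / 88.3 × 100 = 14.0430%

14.04%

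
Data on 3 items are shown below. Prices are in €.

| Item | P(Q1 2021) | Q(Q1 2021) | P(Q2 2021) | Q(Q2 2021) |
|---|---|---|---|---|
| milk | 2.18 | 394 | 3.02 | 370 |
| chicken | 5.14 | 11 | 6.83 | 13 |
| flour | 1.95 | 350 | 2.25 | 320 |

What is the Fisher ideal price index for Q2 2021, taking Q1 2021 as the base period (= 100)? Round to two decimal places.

Laspeyres component (base-period weights):
ΣP(Q2 2021)Q(Q1 2021) = 3.02×394 + 6.83×11 + 2.25×350 = 1189.88 + 75.13 + 787.5 = 2052.51
ΣP(Q1 2021)Q(Q1 2021) = 2.18×394 + 5.14×11 + 1.95×350 = 858.92 + 56.54 + 682.5 = 1597.96
L = 2052.51 / 1597.96 × 100 = 128.4456
Paasche component (current-period weights):
ΣP(Q2 2021)Q(Q2 2021) = 3.02×370 + 6.83×13 + 2.25×320 = 1117.4 + 88.79 + 720 = 1926.19
ΣP(Q1 2021)Q(Q2 2021) = 2.18×370 + 5.14×13 + 1.95×320 = 806.6 + 66.82 + 624 = 1497.42
P = 1926.19 / 1497.42 × 100 = 128.6339
Fisher = √(L × P) = √(128.4456 × 128.6339) = 128.5397

128.54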